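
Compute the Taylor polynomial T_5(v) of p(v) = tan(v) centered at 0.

p(0) = 0
p′(0) = 1
p′′(0) = 0
p′′′(0) = 2
p^(4)(0) = 0
p^(5)(0) = 16

2*v^5/15 + v^3/3 + v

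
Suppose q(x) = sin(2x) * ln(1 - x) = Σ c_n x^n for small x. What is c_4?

Write out both Maclaurin series and multiply, keeping only the needed powers.
[x^0] = 0;  [x^1] = 0;  [x^2] = -2;  [x^3] = -1;  [x^4] = 2/3.

2/3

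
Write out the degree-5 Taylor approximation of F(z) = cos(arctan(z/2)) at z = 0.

Plug the Maclaurin series of the inner function into that of the outer and collect terms.
F(0) = 1
F′(0) = 0
F′′(0) = -1/4
F′′′(0) = 0
F^(4)(0) = 9/16
F^(5)(0) = 0
Then c_k = F^(k)(0)/k! gives each Taylor coefficient.

3*z^4/128 - z^2/8 + 1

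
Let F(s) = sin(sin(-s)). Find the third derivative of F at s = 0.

2

Let u equal the inner series; expand the outer function in u and truncate.
The coefficient of s^3 in the expansion is 1/3, so F′′′(0) = 3! * (1/3) = 2.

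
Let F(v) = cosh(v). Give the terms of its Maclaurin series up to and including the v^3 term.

v^2/2 + 1

Apply the Taylor formula c_k = f^(k)(a)/k!.
F(0) = 1
F′(0) = 0
F′′(0) = 1
F′′′(0) = 0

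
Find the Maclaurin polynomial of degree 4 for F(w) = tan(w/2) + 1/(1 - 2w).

Combine the two series term by term.
F(0) = 1
F′(0) = 5/2
F′′(0) = 8
F′′′(0) = 193/4
F^(4)(0) = 384

16*w^4 + 193*w^3/24 + 4*w^2 + 5*w/2 + 1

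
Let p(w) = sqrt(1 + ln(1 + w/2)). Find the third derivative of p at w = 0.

17/64

Substitute the inner expansion into the outer series and collect powers.
The coefficient of w^3 in the expansion is 17/384, so p′′′(0) = 3! * (17/384) = 17/64.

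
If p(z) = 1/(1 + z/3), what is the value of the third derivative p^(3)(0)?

Compute the successive derivatives at the expansion point and divide by k!.
From the series, [z^3] p = -1/27; multiply by 3! = 6 to get -2/9.

-2/9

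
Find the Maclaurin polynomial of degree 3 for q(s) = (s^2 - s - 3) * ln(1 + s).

Multiply each power in the prefactor through the base expansion.
q(0) = 0
q′(0) = -3
q′′(0) = 1
q′′′(0) = 3

s^3/2 + s^2/2 - 3*s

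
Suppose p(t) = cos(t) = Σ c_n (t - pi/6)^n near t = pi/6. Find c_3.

[(t - pi/6)^0] = sqrt(3)/2;  [(t - pi/6)^1] = -1/2;  [(t - pi/6)^2] = -sqrt(3)/4;  [(t - pi/6)^3] = 1/12.
So c_3 = p′′′(pi/6)/3! = 1/12.

1/12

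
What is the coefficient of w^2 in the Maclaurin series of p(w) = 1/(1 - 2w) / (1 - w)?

7

Multiply the two series term by term and collect like powers.
[w^0] = 1;  [w^1] = 3;  [w^2] = 7.
So c_2 = p′′(0)/2! = 7.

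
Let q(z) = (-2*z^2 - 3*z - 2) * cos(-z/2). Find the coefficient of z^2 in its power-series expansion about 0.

-7/4

Multiply each power in the prefactor through the base expansion.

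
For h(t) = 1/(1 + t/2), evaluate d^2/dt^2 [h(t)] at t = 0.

1/2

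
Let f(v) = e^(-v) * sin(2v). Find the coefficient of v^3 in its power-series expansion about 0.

-1/3

Multiply the two series term by term and collect like powers.
[v^0] = 0;  [v^1] = 2;  [v^2] = -2;  [v^3] = -1/3.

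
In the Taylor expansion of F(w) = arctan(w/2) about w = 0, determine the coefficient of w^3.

-1/24

F(0) = 0
F′(0) = 1/2
F′′(0) = 0
F′′′(0) = -1/4
So c_3 = F′′′(0)/3! = -1/24.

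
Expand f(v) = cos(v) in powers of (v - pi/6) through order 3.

(v - pi/6)^3/12 - sqrt(3)*(v - pi/6)^2/4 - (v - pi/6)/2 + sqrt(3)/2

Compute the successive derivatives at the expansion point and divide by k!.
f(pi/6) = sqrt(3)/2
f′(pi/6) = -1/2
f′′(pi/6) = -sqrt(3)/2
f′′′(pi/6) = 1/2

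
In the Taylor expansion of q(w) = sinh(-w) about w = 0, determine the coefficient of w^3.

-1/6

q(0) = 0
q′(0) = -1
q′′(0) = 0
q′′′(0) = -1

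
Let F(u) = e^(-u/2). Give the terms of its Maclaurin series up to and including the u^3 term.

F(0) = 1
F′(0) = -1/2
F′′(0) = 1/4
F′′′(0) = -1/8

-u^3/48 + u^2/8 - u/2 + 1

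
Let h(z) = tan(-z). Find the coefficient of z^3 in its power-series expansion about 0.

-1/3

h(0) = 0
h′(0) = -1
h′′(0) = 0
h′′′(0) = -2
Dividing each by k! gives the coefficients c_0, ..., c_3.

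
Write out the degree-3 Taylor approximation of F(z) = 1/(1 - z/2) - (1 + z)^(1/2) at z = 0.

z^3/16 + 3*z^2/8

Add the two expansions coefficient-wise.
[z^0] = 0;  [z^1] = 0;  [z^2] = 3/8;  [z^3] = 1/16.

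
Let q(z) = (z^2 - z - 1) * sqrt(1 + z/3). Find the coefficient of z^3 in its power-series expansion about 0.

77/432

Multiply each power in the prefactor through the base expansion.
q(0) = -1
q′(0) = -7/6
q′′(0) = 61/36
q′′′(0) = 77/72
Dividing each by k! gives the coefficients c_0, ..., c_3.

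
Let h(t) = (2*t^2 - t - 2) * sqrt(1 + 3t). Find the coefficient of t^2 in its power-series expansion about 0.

11/4

Shift and add copies of the series according to the polynomial's terms.
h(0) = -2
h′(0) = -4
h′′(0) = 11/2
So c_2 = h′′(0)/2! = 11/4.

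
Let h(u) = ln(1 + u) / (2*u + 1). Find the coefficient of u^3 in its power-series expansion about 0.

Expand 1/(denominator) as a geometric series and multiply by the numerator's series.
h(0) = 0
h′(0) = 1
h′′(0) = -5
h′′′(0) = 32
Dividing each by k! gives the coefficients c_0, ..., c_3.

16/3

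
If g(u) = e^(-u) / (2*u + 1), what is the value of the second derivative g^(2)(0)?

13

Multiply the numerator's expansion by the denominator's geometric series.
From the series, [u^2] g = 13/2; multiply by 2! = 2 to get 13.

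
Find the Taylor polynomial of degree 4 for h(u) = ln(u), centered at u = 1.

-(u - 1)^4/4 + (u - 1)^3/3 - (u - 1)^2/2 + (u - 1)

Differentiate repeatedly and evaluate at the center.
[(u - 1)^0] = 0;  [(u - 1)^1] = 1;  [(u - 1)^2] = -1/2;  [(u - 1)^3] = 1/3;  [(u - 1)^4] = -1/4.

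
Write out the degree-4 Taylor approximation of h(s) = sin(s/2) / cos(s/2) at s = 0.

Write the quotient as an unknown series and match coefficients against numerator = denominator · series.
h(0) = 0
h′(0) = 1/2
h′′(0) = 0
h′′′(0) = 1/4
h^(4)(0) = 0
Then c_k = h^(k)(0)/k! gives each Taylor coefficient.

s^3/24 + s/2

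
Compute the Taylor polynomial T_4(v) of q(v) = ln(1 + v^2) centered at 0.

[v^0] = 0;  [v^1] = 0;  [v^2] = 1;  [v^3] = 0;  [v^4] = -1/2.

-v^4/2 + v^2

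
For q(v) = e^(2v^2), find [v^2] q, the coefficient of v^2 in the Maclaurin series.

q(0) = 1
q′(0) = 0
q′′(0) = 4
So c_2 = q′′(0)/2! = 2.

2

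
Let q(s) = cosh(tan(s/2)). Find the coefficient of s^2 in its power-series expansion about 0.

Compose series: expand the inner function first, then feed it into the outer expansion.
q(0) = 1
q′(0) = 0
q′′(0) = 1/4
So c_2 = q′′(0)/2! = 1/8.

1/8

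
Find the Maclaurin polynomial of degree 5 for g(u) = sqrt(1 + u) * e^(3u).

Write out both Maclaurin series and multiply, keeping only the needed powers.
[u^0] = 1;  [u^1] = 7/2;  [u^2] = 47/8;  [u^3] = 103/16;  [u^4] = 667/128;  [u^5] = 4277/1280.

4277*u^5/1280 + 667*u^4/128 + 103*u^3/16 + 47*u^2/8 + 7*u/2 + 1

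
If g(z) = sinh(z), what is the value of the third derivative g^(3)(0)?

The coefficient of z^3 in the expansion is 1/6, so g′′′(0) = 3! * (1/6) = 1.

1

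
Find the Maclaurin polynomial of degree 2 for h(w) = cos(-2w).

h(0) = 1
h′(0) = 0
h′′(0) = -4

1 - 2*w^2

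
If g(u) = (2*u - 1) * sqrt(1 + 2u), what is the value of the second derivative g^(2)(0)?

Distribute the polynomial across the series and collect like powers.
From the series, [u^2] g = 5/2; multiply by 2! = 2 to get 5.

5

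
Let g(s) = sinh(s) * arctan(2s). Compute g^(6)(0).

Multiply the two series term by term and collect like powers.
From the series, [s^6] g = 215/36; multiply by 6! = 720 to get 4300.

4300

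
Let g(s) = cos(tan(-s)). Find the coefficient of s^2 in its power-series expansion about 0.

-1/2

Substitute the inner expansion into the outer series and collect powers.
g(0) = 1
g′(0) = 0
g′′(0) = -1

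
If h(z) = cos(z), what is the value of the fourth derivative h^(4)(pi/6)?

sqrt(3)/2

From the series, [(z - pi/6)^4] h = sqrt(3)/48; multiply by 4! = 24 to get sqrt(3)/2.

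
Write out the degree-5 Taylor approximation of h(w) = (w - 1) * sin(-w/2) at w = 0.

Shift and add copies of the series according to the polynomial's terms.
h(0) = 0
h′(0) = 1/2
h′′(0) = -1
h′′′(0) = -1/8
h^(4)(0) = 1/2
h^(5)(0) = 1/32

w^5/3840 + w^4/48 - w^3/48 - w^2/2 + w/2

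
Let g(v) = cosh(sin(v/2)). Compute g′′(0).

Let u equal the inner series; expand the outer function in u and truncate.
From the series, [v^2] g = 1/8; multiply by 2! = 2 to get 1/4.

1/4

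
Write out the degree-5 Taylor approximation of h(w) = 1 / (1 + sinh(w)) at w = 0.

Expand as Σ (-1)^k u^k with u equal to the inner function's series.
[w^0] = 1;  [w^1] = -1;  [w^2] = 1;  [w^3] = -7/6;  [w^4] = 4/3;  [w^5] = -181/120.

-181*w^5/120 + 4*w^4/3 - 7*w^3/6 + w^2 - w + 1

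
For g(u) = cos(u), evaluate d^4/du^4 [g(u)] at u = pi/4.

sqrt(2)/2

From the series, [(u - pi/4)^4] g = sqrt(2)/48; multiply by 4! = 24 to get sqrt(2)/2.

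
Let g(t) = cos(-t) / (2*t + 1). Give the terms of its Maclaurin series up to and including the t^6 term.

40439*t^6/720 - 337*t^5/12 + 337*t^4/24 - 7*t^3 + 7*t^2/2 - 2*t + 1

Multiply the numerator's expansion by the denominator's geometric series.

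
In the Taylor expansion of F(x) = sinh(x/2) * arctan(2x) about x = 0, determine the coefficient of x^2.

1

Expand each factor separately, then convolve coefficients.
F(0) = 0
F′(0) = 0
F′′(0) = 2
So c_2 = F′′(0)/2! = 1.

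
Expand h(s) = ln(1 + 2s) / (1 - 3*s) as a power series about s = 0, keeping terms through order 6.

5528*s^6/15 + 632*s^5/5 + 40*s^4 + 44*s^3/3 + 4*s^2 + 2*s

Use 1/(1 - r) = Σ r^k on the denominator, then take the Cauchy product.
h(0) = 0
h′(0) = 2
h′′(0) = 8
h′′′(0) = 88
h^(4)(0) = 960
h^(5)(0) = 15168
h^(6)(0) = 265344
Dividing each by k! gives the coefficients c_0, ..., c_6.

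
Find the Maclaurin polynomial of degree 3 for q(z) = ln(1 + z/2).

z^3/24 - z^2/8 + z/2

[z^0] = 0;  [z^1] = 1/2;  [z^2] = -1/8;  [z^3] = 1/24.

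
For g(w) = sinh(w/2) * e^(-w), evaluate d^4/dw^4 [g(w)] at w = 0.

Multiply the two series term by term and collect like powers.
The coefficient of w^4 in the expansion is -5/48, so g^(4)(0) = 4! * (-5/48) = -5/2.

-5/2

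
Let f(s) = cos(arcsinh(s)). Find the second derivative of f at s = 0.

-1

Substitute the inner expansion into the outer series and collect powers.
The coefficient of s^2 in the expansion is -1/2, so f′′(0) = 2! * (-1/2) = -1.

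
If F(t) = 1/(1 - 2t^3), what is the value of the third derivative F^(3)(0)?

12

Apply the Taylor formula c_k = f^(k)(a)/k!.
From the series, [t^3] F = 2; multiply by 3! = 6 to get 12.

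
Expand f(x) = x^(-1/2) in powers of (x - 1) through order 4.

Differentiate repeatedly and evaluate at the center.

35*(x - 1)^4/128 - 5*(x - 1)^3/16 + 3*(x - 1)^2/8 - (x - 1)/2 + 1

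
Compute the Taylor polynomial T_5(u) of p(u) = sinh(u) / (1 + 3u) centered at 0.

Expand each factor separately, then convolve coefficients.
[u^0] = 0;  [u^1] = 1;  [u^2] = -3;  [u^3] = 55/6;  [u^4] = -55/2;  [u^5] = 9901/120.

9901*u^5/120 - 55*u^4/2 + 55*u^3/6 - 3*u^2 + u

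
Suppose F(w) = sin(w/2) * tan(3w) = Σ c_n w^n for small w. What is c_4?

71/16

Write out both Maclaurin series and multiply, keeping only the needed powers.
F(0) = 0
F′(0) = 0
F′′(0) = 3
F′′′(0) = 0
F^(4)(0) = 213/2
So c_4 = F^(4)(0)/4! = 71/16.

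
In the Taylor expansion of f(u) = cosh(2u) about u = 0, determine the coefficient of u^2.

2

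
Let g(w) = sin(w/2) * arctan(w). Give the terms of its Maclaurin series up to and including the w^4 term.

Take the Cauchy product of the two expansions.
g(0) = 0
g′(0) = 0
g′′(0) = 1
g′′′(0) = 0
g^(4)(0) = -9/2

-3*w^4/16 + w^2/2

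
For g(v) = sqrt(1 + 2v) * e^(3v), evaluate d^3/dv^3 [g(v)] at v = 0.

48

Multiply the two series term by term and collect like powers.
From the series, [v^3] g = 8; multiply by 3! = 6 to get 48.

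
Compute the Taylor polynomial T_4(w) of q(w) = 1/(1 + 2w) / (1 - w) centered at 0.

11*w^4 - 5*w^3 + 3*w^2 - w + 1

Take the Cauchy product of the two expansions.
q(0) = 1
q′(0) = -1
q′′(0) = 6
q′′′(0) = -30
q^(4)(0) = 264
The Taylor polynomial is Σ q^(k)(0)/k! · w^k.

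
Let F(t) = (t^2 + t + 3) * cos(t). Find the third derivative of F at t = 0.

Distribute the polynomial across the series and collect like powers.
From the series, [t^3] F = -1/2; multiply by 3! = 6 to get -3.

-3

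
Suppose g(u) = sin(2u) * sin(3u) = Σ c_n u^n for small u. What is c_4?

Take the Cauchy product of the two expansions.
g(0) = 0
g′(0) = 0
g′′(0) = 12
g′′′(0) = 0
g^(4)(0) = -312
So c_4 = g^(4)(0)/4! = -13.

-13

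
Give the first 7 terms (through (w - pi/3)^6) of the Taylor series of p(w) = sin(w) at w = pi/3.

Use the known series and substitute for the argument.
p(pi/3) = sqrt(3)/2
p′(pi/3) = 1/2
p′′(pi/3) = -sqrt(3)/2
p′′′(pi/3) = -1/2
p^(4)(pi/3) = sqrt(3)/2
p^(5)(pi/3) = 1/2
p^(6)(pi/3) = -sqrt(3)/2
The Taylor polynomial is Σ p^(k)(pi/3)/k! · (w - pi/3)^k.

-sqrt(3)*(w - pi/3)^6/1440 + (w - pi/3)^5/240 + sqrt(3)*(w - pi/3)^4/48 - (w - pi/3)^3/12 - sqrt(3)*(w - pi/3)^2/4 + (w - pi/3)/2 + sqrt(3)/2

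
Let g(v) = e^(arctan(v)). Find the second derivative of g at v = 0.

Compose series: expand the inner function first, then feed it into the outer expansion.
From the series, [v^2] g = 1/2; multiply by 2! = 2 to get 1.

1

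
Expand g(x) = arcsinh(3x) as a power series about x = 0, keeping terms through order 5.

729*x^5/40 - 9*x^3/2 + 3*x

Differentiate repeatedly and evaluate at the center.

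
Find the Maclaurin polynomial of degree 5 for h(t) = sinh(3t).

81*t^5/40 + 9*t^3/2 + 3*t

[t^0] = 0;  [t^1] = 3;  [t^2] = 0;  [t^3] = 9/2;  [t^4] = 0;  [t^5] = 81/40.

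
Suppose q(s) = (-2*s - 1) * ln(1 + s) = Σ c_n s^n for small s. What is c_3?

2/3

Multiply each power in the prefactor through the base expansion.
q(0) = 0
q′(0) = -1
q′′(0) = -3
q′′′(0) = 4
So c_3 = q′′′(0)/3! = 2/3.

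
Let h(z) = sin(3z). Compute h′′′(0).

-27

Apply the Taylor formula c_k = f^(k)(a)/k!.
The coefficient of z^3 in the expansion is -9/2, so h′′′(0) = 3! * (-9/2) = -27.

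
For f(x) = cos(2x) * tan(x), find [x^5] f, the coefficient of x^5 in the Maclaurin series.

Take the Cauchy product of the two expansions.
f(0) = 0
f′(0) = 1
f′′(0) = 0
f′′′(0) = -10
f^(4)(0) = 0
f^(5)(0) = 16

2/15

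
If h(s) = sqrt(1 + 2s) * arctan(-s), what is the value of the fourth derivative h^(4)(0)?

Take the Cauchy product of the two expansions.
The coefficient of s^4 in the expansion is -1/6, so h^(4)(0) = 4! * (-1/6) = -4.

-4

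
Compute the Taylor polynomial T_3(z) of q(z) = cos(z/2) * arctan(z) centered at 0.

Take the Cauchy product of the two expansions.
q(0) = 0
q′(0) = 1
q′′(0) = 0
q′′′(0) = -11/4
Then c_k = q^(k)(0)/k! gives each Taylor coefficient.

-11*z^3/24 + z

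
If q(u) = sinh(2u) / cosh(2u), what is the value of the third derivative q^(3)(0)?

-16

Invert the denominator's series and multiply.
From the series, [u^3] q = -8/3; multiply by 3! = 6 to get -16.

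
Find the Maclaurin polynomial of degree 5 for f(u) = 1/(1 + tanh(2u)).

Substitute the inner expansion into the outer series and collect powers.
f(0) = 1
f′(0) = -2
f′′(0) = 8
f′′′(0) = -32
f^(4)(0) = 128
f^(5)(0) = -512

-64*u^5/15 + 16*u^4/3 - 16*u^3/3 + 4*u^2 - 2*u + 1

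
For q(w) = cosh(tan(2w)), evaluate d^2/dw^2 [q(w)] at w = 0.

Substitute the inner expansion into the outer series and collect powers.
From the series, [w^2] q = 2; multiply by 2! = 2 to get 4.

4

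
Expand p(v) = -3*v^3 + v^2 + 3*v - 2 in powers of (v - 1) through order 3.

p(1) = -1
p′(1) = -4
p′′(1) = -16
p′′′(1) = -18
The Taylor polynomial is Σ p^(k)(1)/k! · (v - 1)^k.

-3*(v - 1)^3 - 8*(v - 1)^2 - 4*(v - 1) - 1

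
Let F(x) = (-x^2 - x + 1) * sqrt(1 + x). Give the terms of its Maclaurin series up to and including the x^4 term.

Shift and add copies of the series according to the polynomial's terms.
F(0) = 1
F′(0) = -1/2
F′′(0) = -13/4
F′′′(0) = -15/8
F^(4)(0) = 9/16

3*x^4/128 - 5*x^3/16 - 13*x^2/8 - x/2 + 1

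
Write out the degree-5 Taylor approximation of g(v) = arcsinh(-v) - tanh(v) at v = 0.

Expand each term separately and add.
g(0) = 0
g′(0) = -2
g′′(0) = 0
g′′′(0) = 3
g^(4)(0) = 0
g^(5)(0) = -25
Dividing each by k! gives the coefficients c_0, ..., c_5.

-5*v^5/24 + v^3/2 - 2*v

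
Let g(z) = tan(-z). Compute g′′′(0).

From the series, [z^3] g = -1/3; multiply by 3! = 6 to get -2.

-2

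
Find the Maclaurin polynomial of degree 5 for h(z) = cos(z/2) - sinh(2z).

-4*z^5/15 + z^4/384 - 4*z^3/3 - z^2/8 - 2*z + 1

Add the two expansions coefficient-wise.
h(0) = 1
h′(0) = -2
h′′(0) = -1/4
h′′′(0) = -8
h^(4)(0) = 1/16
h^(5)(0) = -32
The Taylor polynomial is Σ h^(k)(0)/k! · z^k.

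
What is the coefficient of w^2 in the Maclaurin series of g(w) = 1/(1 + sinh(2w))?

4

Plug the Maclaurin series of the inner function into that of the outer and collect terms.
[w^0] = 1;  [w^1] = -2;  [w^2] = 4.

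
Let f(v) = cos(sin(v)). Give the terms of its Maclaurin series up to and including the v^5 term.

Compose series: expand the inner function first, then feed it into the outer expansion.
[v^0] = 1;  [v^1] = 0;  [v^2] = -1/2;  [v^3] = 0;  [v^4] = 5/24;  [v^5] = 0.

5*v^4/24 - v^2/2 + 1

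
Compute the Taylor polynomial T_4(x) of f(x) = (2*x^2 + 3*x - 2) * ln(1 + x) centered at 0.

x^4/2 - x^3/6 + 4*x^2 - 2*x

Distribute the polynomial across the series and collect like powers.
f(0) = 0
f′(0) = -2
f′′(0) = 8
f′′′(0) = -1
f^(4)(0) = 12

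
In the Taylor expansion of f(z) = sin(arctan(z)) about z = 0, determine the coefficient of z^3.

Compose series: expand the inner function first, then feed it into the outer expansion.
f(0) = 0
f′(0) = 1
f′′(0) = 0
f′′′(0) = -3
Dividing each by k! gives the coefficients c_0, ..., c_3.

-1/2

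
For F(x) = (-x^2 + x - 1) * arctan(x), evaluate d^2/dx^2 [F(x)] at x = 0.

2

Multiply each power in the prefactor through the base expansion.
From the series, [x^2] F = 1; multiply by 2! = 2 to get 2.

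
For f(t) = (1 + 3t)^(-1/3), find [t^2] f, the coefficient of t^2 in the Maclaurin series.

2

[t^0] = 1;  [t^1] = -1;  [t^2] = 2.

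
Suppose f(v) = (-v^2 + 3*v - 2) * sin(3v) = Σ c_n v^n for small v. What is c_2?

9

Multiply each power in the prefactor through the base expansion.
So c_2 = f′′(0)/2! = 9.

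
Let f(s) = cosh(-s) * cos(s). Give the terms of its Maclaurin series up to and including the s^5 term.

1 - s^4/6

Multiply the two series term by term and collect like powers.
[s^0] = 1;  [s^1] = 0;  [s^2] = 0;  [s^3] = 0;  [s^4] = -1/6;  [s^5] = 0.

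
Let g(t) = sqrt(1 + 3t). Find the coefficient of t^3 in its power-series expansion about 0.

27/16

c_3 = g′′′(0)/3! = 27/16.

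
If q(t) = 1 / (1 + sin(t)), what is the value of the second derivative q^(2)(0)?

Expand as Σ (-1)^k u^k with u equal to the inner function's series.
The coefficient of t^2 in the expansion is 1, so q′′(0) = 2! * (1) = 2.

2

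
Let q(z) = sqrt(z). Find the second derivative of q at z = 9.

The coefficient of (z - 9)^2 in the expansion is -1/216, so q′′(9) = 2! * (-1/216) = -1/108.

-1/108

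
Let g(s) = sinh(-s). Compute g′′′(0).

-1

Differentiate repeatedly and evaluate at the center.
The coefficient of s^3 in the expansion is -1/6, so g′′′(0) = 3! * (-1/6) = -1.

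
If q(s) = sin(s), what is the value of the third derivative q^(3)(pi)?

1

From the series, [(s - pi)^3] q = 1/6; multiply by 3! = 6 to get 1.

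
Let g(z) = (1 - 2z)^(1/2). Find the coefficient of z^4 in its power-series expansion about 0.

Compute the successive derivatives at the expansion point and divide by k!.
g(0) = 1
g′(0) = -1
g′′(0) = -1
g′′′(0) = -3
g^(4)(0) = -15
Then c_k = g^(k)(0)/k! gives each Taylor coefficient.

-5/8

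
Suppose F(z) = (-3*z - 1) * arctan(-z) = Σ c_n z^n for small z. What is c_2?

3

Distribute the polynomial across the series and collect like powers.
[z^0] = 0;  [z^1] = 1;  [z^2] = 3.
So c_2 = F′′(0)/2! = 3.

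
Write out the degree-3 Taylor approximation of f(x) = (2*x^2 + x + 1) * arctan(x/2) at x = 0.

23*x^3/24 + x^2/2 + x/2

Distribute the polynomial across the series and collect like powers.
[x^0] = 0;  [x^1] = 1/2;  [x^2] = 1/2;  [x^3] = 23/24.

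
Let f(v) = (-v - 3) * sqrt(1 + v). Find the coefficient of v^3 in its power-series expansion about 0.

-1/16

Multiply each power in the prefactor through the base expansion.
So c_3 = f′′′(0)/3! = -1/16.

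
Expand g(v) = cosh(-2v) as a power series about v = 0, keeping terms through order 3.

Differentiate repeatedly and evaluate at the center.
g(0) = 1
g′(0) = 0
g′′(0) = 4
g′′′(0) = 0

2*v^2 + 1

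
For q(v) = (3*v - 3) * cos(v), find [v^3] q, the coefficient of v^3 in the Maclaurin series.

Shift and add copies of the series according to the polynomial's terms.
q(0) = -3
q′(0) = 3
q′′(0) = 3
q′′′(0) = -9
So c_3 = q′′′(0)/3! = -3/2.

-3/2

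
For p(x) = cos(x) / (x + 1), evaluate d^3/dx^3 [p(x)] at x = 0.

Multiply the numerator's expansion by the denominator's geometric series.
The coefficient of x^3 in the expansion is -1/2, so p′′′(0) = 3! * (-1/2) = -3.

-3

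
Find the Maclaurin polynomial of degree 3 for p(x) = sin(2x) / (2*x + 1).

Multiply the numerator's expansion by the denominator's geometric series.

20*x^3/3 - 4*x^2 + 2*x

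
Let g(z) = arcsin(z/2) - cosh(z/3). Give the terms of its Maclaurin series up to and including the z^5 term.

Expand each term separately and add.

3*z^5/1280 - z^4/1944 + z^3/48 - z^2/18 + z/2 - 1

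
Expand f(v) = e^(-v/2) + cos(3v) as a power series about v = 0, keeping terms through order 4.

Combine the two series term by term.
[v^0] = 2;  [v^1] = -1/2;  [v^2] = -35/8;  [v^3] = -1/48;  [v^4] = 1297/384.

1297*v^4/384 - v^3/48 - 35*v^2/8 - v/2 + 2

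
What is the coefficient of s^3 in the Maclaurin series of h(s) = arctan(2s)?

h(0) = 0
h′(0) = 2
h′′(0) = 0
h′′′(0) = -16

-8/3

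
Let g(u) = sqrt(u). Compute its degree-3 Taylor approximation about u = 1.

(u - 1)^3/16 - (u - 1)^2/8 + (u - 1)/2 + 1

Differentiate repeatedly and evaluate at the center.
g(1) = 1
g′(1) = 1/2
g′′(1) = -1/4
g′′′(1) = 3/8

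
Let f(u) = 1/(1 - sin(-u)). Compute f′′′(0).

-5

Substitute the inner expansion into the outer series and collect powers.
The coefficient of u^3 in the expansion is -5/6, so f′′′(0) = 3! * (-5/6) = -5.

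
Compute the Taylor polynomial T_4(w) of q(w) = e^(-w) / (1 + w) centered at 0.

Take the Cauchy product of the two expansions.
q(0) = 1
q′(0) = -2
q′′(0) = 5
q′′′(0) = -16
q^(4)(0) = 65

65*w^4/24 - 8*w^3/3 + 5*w^2/2 - 2*w + 1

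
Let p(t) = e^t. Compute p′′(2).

e^(2)

Differentiate repeatedly and evaluate at the center.
The coefficient of (t - 2)^2 in the expansion is e^(2)/2, so p′′(2) = 2! * (e^(2)/2) = e^(2).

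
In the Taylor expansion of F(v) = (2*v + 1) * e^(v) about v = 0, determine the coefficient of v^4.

Distribute the polynomial across the series and collect like powers.
[v^0] = 1;  [v^1] = 3;  [v^2] = 5/2;  [v^3] = 7/6;  [v^4] = 3/8.

3/8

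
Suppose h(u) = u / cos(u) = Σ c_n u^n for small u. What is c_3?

1/2

Divide the numerator series by the denominator series (power-series long division).
[u^0] = 0;  [u^1] = 1;  [u^2] = 0;  [u^3] = 1/2.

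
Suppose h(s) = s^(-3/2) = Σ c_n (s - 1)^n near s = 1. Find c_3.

-35/16

h(1) = 1
h′(1) = -3/2
h′′(1) = 15/4
h′′′(1) = -105/8
So c_3 = h′′′(1)/3! = -35/16.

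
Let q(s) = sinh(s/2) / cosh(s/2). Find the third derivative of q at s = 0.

-1/4

Divide the numerator series by the denominator series (power-series long division).
The coefficient of s^3 in the expansion is -1/24, so q′′′(0) = 3! * (-1/24) = -1/4.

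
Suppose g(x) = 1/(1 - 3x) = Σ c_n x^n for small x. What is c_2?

9

Use the known series and substitute for the argument.
g(0) = 1
g′(0) = 3
g′′(0) = 18
So c_2 = g′′(0)/2! = 9.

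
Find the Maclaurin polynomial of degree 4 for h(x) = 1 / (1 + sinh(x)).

4*x^4/3 - 7*x^3/6 + x^2 - x + 1

Expand as Σ (-1)^k u^k with u equal to the inner function's series.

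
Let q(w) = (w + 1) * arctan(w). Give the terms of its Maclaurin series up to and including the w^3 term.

-w^3/3 + w^2 + w

Distribute the polynomial across the series and collect like powers.
[w^0] = 0;  [w^1] = 1;  [w^2] = 1;  [w^3] = -1/3.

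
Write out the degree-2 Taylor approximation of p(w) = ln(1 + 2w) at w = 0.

-2*w^2 + 2*w

[w^0] = 0;  [w^1] = 2;  [w^2] = -2.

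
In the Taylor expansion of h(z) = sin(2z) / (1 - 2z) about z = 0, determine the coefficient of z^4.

Take the Cauchy product of the two expansions.
h(0) = 0
h′(0) = 2
h′′(0) = 8
h′′′(0) = 40
h^(4)(0) = 320

40/3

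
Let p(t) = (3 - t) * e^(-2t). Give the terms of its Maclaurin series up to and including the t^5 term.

-22*t^5/15 + 10*t^4/3 - 6*t^3 + 8*t^2 - 7*t + 3

Shift and add copies of the series according to the polynomial's terms.
p(0) = 3
p′(0) = -7
p′′(0) = 16
p′′′(0) = -36
p^(4)(0) = 80
p^(5)(0) = -176
The Taylor polynomial is Σ p^(k)(0)/k! · t^k.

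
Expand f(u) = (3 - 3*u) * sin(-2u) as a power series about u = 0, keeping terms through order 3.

Multiply each power in the prefactor through the base expansion.
f(0) = 0
f′(0) = -6
f′′(0) = 12
f′′′(0) = 24

4*u^3 + 6*u^2 - 6*u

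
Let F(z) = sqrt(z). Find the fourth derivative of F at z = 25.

-3/250000

The coefficient of (z - 25)^4 in the expansion is -1/2000000, so F^(4)(25) = 4! * (-1/2000000) = -3/250000.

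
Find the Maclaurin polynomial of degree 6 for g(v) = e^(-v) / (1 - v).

53*v^6/144 + 11*v^5/30 + 3*v^4/8 + v^3/3 + v^2/2 + 1

Write out both Maclaurin series and multiply, keeping only the needed powers.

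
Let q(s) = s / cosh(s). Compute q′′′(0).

Write the quotient as an unknown series and match coefficients against numerator = denominator · series.
The coefficient of s^3 in the expansion is -1/2, so q′′′(0) = 3! * (-1/2) = -3.

-3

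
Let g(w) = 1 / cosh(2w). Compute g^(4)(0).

Divide the numerator series by the denominator series (power-series long division).
From the series, [w^4] g = 10/3; multiply by 4! = 24 to get 80.

80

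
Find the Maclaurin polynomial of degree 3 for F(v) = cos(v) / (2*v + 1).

-7*v^3 + 7*v^2/2 - 2*v + 1

Use 1/(1 - r) = Σ r^k on the denominator, then take the Cauchy product.
F(0) = 1
F′(0) = -2
F′′(0) = 7
F′′′(0) = -42
The Taylor polynomial is Σ F^(k)(0)/k! · v^k.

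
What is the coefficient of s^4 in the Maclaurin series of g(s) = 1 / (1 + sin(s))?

2/3

Write 1/(1+u) = 1 - u + u^2 - u^3 + ... and substitute the series for u.
g(0) = 1
g′(0) = -1
g′′(0) = 2
g′′′(0) = -5
g^(4)(0) = 16
The Taylor polynomial is Σ g^(k)(0)/k! · s^k.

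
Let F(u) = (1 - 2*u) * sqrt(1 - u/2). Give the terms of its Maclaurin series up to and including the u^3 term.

7*u^3/128 + 15*u^2/32 - 9*u/4 + 1

Distribute the polynomial across the series and collect like powers.
F(0) = 1
F′(0) = -9/4
F′′(0) = 15/16
F′′′(0) = 21/64
Then c_k = F^(k)(0)/k! gives each Taylor coefficient.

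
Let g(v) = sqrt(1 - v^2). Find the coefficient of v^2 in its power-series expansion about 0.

-1/2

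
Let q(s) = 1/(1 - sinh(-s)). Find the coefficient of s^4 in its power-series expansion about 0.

4/3

Plug the Maclaurin series of the inner function into that of the outer and collect terms.
[s^0] = 1;  [s^1] = -1;  [s^2] = 1;  [s^3] = -7/6;  [s^4] = 4/3.
So c_4 = q^(4)(0)/4! = 4/3.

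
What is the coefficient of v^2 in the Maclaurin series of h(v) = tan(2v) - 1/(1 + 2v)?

-4

Expand each term separately and add.
[v^0] = -1;  [v^1] = 4;  [v^2] = -4.
So c_2 = h′′(0)/2! = -4.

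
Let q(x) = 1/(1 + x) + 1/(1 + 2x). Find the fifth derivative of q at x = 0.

-3960

Combine the two series term by term.
From the series, [x^5] q = -33; multiply by 5! = 120 to get -3960.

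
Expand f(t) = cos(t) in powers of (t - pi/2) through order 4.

f(pi/2) = 0
f′(pi/2) = -1
f′′(pi/2) = 0
f′′′(pi/2) = 1
f^(4)(pi/2) = 0

(t - pi/2)^3/6 - (t - pi/2)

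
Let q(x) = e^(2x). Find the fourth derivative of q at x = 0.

Apply the Taylor formula c_k = f^(k)(a)/k!.
From the series, [x^4] q = 2/3; multiply by 4! = 24 to get 16.

16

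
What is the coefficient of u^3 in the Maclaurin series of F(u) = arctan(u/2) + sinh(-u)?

Combine the two series term by term.
So c_3 = F′′′(0)/3! = -5/24.

-5/24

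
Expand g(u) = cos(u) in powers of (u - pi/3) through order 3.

sqrt(3)*(u - pi/3)^3/12 - (u - pi/3)^2/4 - sqrt(3)*(u - pi/3)/2 + 1/2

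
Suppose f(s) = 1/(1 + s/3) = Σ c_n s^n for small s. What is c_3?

-1/27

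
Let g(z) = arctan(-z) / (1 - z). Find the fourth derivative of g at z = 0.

-16

Use 1/(1 - r) = Σ r^k on the denominator, then take the Cauchy product.
From the series, [z^4] g = -2/3; multiply by 4! = 24 to get -16.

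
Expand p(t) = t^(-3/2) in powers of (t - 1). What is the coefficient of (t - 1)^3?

-35/16

Compute the successive derivatives at the expansion point and divide by k!.
[(t - 1)^0] = 1;  [(t - 1)^1] = -3/2;  [(t - 1)^2] = 15/8;  [(t - 1)^3] = -35/16.
So c_3 = p′′′(1)/3! = -35/16.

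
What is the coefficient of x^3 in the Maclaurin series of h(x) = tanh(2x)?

-8/3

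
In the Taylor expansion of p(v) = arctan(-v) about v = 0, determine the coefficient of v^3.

p(0) = 0
p′(0) = -1
p′′(0) = 0
p′′′(0) = 2
So c_3 = p′′′(0)/3! = 1/3.

1/3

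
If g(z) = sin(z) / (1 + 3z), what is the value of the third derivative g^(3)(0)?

53

Take the Cauchy product of the two expansions.
The coefficient of z^3 in the expansion is 53/6, so g′′′(0) = 3! * (53/6) = 53.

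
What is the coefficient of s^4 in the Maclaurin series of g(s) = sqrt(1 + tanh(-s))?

17/384

Plug the Maclaurin series of the inner function into that of the outer and collect terms.
g(0) = 1
g′(0) = -1/2
g′′(0) = -1/4
g′′′(0) = 5/8
g^(4)(0) = 17/16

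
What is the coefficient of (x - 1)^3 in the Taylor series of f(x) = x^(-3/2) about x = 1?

-35/16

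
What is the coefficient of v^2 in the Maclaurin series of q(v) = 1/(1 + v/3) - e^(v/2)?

Add the two expansions coefficient-wise.
q(0) = 0
q′(0) = -5/6
q′′(0) = -1/36

-1/72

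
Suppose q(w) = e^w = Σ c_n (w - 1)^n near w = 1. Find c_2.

Apply the Taylor formula c_k = f^(k)(a)/k!.
[(w - 1)^0] = e;  [(w - 1)^1] = e;  [(w - 1)^2] = e/2.

e/2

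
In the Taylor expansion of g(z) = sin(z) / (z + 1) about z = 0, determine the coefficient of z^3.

Expand 1/(denominator) as a geometric series and multiply by the numerator's series.
[z^0] = 0;  [z^1] = 1;  [z^2] = -1;  [z^3] = 5/6.

5/6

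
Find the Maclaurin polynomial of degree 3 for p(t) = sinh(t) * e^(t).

2*t^3/3 + t^2 + t

Expand each factor separately, then convolve coefficients.
[t^0] = 0;  [t^1] = 1;  [t^2] = 1;  [t^3] = 2/3.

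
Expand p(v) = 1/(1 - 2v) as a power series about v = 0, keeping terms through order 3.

8*v^3 + 4*v^2 + 2*v + 1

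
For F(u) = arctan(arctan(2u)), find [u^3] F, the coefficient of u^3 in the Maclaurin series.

-16/3

Substitute the inner expansion into the outer series and collect powers.
[u^0] = 0;  [u^1] = 2;  [u^2] = 0;  [u^3] = -16/3.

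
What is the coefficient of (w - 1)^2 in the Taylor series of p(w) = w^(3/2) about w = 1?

3/8

[(w - 1)^0] = 1;  [(w - 1)^1] = 3/2;  [(w - 1)^2] = 3/8.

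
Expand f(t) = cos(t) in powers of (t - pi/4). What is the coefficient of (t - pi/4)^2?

c_2 = f′′(pi/4)/2! = -sqrt(2)/4.

-sqrt(2)/4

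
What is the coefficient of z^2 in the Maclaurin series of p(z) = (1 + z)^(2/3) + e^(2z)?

17/9

Add the two expansions coefficient-wise.
p(0) = 2
p′(0) = 8/3
p′′(0) = 34/9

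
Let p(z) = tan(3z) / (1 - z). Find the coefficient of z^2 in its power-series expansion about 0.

Multiply the two series term by term and collect like powers.
p(0) = 0
p′(0) = 3
p′′(0) = 6
Dividing each by k! gives the coefficients c_0, ..., c_2.

3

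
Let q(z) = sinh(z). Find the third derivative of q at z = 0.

1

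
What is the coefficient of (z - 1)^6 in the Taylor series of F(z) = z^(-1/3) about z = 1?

Use the known series and substitute for the argument.
F(1) = 1
F′(1) = -1/3
F′′(1) = 4/9
F′′′(1) = -28/27
F^(4)(1) = 280/81
F^(5)(1) = -3640/243
F^(6)(1) = 58240/729

728/6561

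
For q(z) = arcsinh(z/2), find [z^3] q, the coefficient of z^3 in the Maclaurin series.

-1/48

[z^0] = 0;  [z^1] = 1/2;  [z^2] = 0;  [z^3] = -1/48.
So c_3 = q′′′(0)/3! = -1/48.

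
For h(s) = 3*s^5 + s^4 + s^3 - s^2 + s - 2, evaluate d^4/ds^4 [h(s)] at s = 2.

From the series, [(s - 2)^4] h = 31; multiply by 4! = 24 to get 744.

744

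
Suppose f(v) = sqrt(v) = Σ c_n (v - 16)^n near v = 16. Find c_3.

1/16384

Differentiate repeatedly and evaluate at the center.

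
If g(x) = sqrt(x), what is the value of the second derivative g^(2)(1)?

-1/4

The coefficient of (x - 1)^2 in the expansion is -1/8, so g′′(1) = 2! * (-1/8) = -1/4.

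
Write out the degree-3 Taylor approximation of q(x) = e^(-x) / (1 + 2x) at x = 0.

-79*x^3/6 + 13*x^2/2 - 3*x + 1

Write out both Maclaurin series and multiply, keeping only the needed powers.
[x^0] = 1;  [x^1] = -3;  [x^2] = 13/2;  [x^3] = -79/6.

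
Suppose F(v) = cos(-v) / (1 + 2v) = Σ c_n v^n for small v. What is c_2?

Multiply the two series term by term and collect like powers.

7/2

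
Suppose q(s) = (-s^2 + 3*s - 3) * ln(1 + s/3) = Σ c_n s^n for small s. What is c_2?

7/6

Distribute the polynomial across the series and collect like powers.
q(0) = 0
q′(0) = -1
q′′(0) = 7/3
So c_2 = q′′(0)/2! = 7/6.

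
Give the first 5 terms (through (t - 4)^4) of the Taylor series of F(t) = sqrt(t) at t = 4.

[(t - 4)^0] = 2;  [(t - 4)^1] = 1/4;  [(t - 4)^2] = -1/64;  [(t - 4)^3] = 1/512;  [(t - 4)^4] = -5/16384.

-5*(t - 4)^4/16384 + (t - 4)^3/512 - (t - 4)^2/64 + (t - 4)/4 + 2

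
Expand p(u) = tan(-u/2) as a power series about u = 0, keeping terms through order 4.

-u^3/24 - u/2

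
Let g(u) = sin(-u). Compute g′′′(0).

1

The coefficient of u^3 in the expansion is 1/6, so g′′′(0) = 3! * (1/6) = 1.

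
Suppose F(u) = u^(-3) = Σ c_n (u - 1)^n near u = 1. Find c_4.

15

F(1) = 1
F′(1) = -3
F′′(1) = 12
F′′′(1) = -60
F^(4)(1) = 360
So c_4 = F^(4)(1)/4! = 15.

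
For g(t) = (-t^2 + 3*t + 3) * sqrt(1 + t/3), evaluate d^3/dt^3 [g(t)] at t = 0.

Multiply each power in the prefactor through the base expansion.
The coefficient of t^3 in the expansion is -29/144, so g′′′(0) = 3! * (-29/144) = -29/24.

-29/24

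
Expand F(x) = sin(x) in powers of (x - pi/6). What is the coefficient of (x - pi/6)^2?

-1/4

[(x - pi/6)^0] = 1/2;  [(x - pi/6)^1] = sqrt(3)/2;  [(x - pi/6)^2] = -1/4.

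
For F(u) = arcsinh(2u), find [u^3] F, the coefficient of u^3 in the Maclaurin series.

-4/3

[u^0] = 0;  [u^1] = 2;  [u^2] = 0;  [u^3] = -4/3.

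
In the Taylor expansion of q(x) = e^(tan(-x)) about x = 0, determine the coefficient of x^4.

Let u equal the inner series; expand the outer function in u and truncate.
q(0) = 1
q′(0) = -1
q′′(0) = 1
q′′′(0) = -3
q^(4)(0) = 9
Then c_k = q^(k)(0)/k! gives each Taylor coefficient.

3/8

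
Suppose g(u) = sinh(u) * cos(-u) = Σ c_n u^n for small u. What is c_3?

-1/3

Multiply the two series term by term and collect like powers.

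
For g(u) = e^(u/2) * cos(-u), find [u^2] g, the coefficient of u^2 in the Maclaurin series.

-3/8

Take the Cauchy product of the two expansions.
[u^0] = 1;  [u^1] = 1/2;  [u^2] = -3/8.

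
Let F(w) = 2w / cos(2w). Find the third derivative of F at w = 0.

24

Invert the denominator's series and multiply.
The coefficient of w^3 in the expansion is 4, so F′′′(0) = 3! * (4) = 24.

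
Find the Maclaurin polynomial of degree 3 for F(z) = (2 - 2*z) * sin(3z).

Multiply each power in the prefactor through the base expansion.
F(0) = 0
F′(0) = 6
F′′(0) = -12
F′′′(0) = -54

-9*z^3 - 6*z^2 + 6*z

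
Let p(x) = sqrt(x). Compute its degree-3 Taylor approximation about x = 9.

p(9) = 3
p′(9) = 1/6
p′′(9) = -1/108
p′′′(9) = 1/648
The Taylor polynomial is Σ p^(k)(9)/k! · (x - 9)^k.

(x - 9)^3/3888 - (x - 9)^2/216 + (x - 9)/6 + 3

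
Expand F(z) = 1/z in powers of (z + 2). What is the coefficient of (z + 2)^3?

F(-2) = -1/2
F′(-2) = -1/4
F′′(-2) = -1/4
F′′′(-2) = -3/8

-1/16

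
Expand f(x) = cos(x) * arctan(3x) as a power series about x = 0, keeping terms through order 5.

2129*x^5/40 - 21*x^3/2 + 3*x

Expand each factor separately, then convolve coefficients.
f(0) = 0
f′(0) = 3
f′′(0) = 0
f′′′(0) = -63
f^(4)(0) = 0
f^(5)(0) = 6387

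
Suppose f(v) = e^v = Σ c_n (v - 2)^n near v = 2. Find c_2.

Apply the Taylor formula c_k = f^(k)(a)/k!.
[(v - 2)^0] = e^(2);  [(v - 2)^1] = e^(2);  [(v - 2)^2] = e^(2)/2.
So c_2 = f′′(2)/2! = e^(2)/2.

e^(2)/2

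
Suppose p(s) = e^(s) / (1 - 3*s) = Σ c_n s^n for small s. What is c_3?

Use 1/(1 - r) = Σ r^k on the denominator, then take the Cauchy product.
[s^0] = 1;  [s^1] = 4;  [s^2] = 25/2;  [s^3] = 113/3.

113/3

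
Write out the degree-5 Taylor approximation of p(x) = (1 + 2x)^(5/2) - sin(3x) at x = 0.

Expand each term separately and add.
p(0) = 1
p′(0) = 2
p′′(0) = 15
p′′′(0) = 42
p^(4)(0) = -15
p^(5)(0) = -198

-33*x^5/20 - 5*x^4/8 + 7*x^3 + 15*x^2/2 + 2*x + 1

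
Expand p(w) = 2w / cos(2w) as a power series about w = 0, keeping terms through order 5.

Write the quotient as an unknown series and match coefficients against numerator = denominator · series.
p(0) = 0
p′(0) = 2
p′′(0) = 0
p′′′(0) = 24
p^(4)(0) = 0
p^(5)(0) = 800

20*w^5/3 + 4*w^3 + 2*w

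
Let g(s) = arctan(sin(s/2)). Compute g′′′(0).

Plug the Maclaurin series of the inner function into that of the outer and collect terms.
The coefficient of s^3 in the expansion is -1/16, so g′′′(0) = 3! * (-1/16) = -3/8.

-3/8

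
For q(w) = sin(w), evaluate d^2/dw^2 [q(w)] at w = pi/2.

-1

From the series, [(w - pi/2)^2] q = -1/2; multiply by 2! = 2 to get -1.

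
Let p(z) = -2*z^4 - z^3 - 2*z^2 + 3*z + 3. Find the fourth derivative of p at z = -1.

The coefficient of (z + 1)^4 in the expansion is -2, so p^(4)(-1) = 4! * (-2) = -48.

-48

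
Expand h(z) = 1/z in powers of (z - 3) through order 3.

-(z - 3)^3/81 + (z - 3)^2/27 - (z - 3)/9 + 1/3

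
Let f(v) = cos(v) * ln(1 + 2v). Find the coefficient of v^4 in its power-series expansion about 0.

Take the Cauchy product of the two expansions.
f(0) = 0
f′(0) = 2
f′′(0) = -4
f′′′(0) = 10
f^(4)(0) = -72

-3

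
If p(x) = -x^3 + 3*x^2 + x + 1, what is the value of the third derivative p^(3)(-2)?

The coefficient of (x + 2)^3 in the expansion is -1, so p′′′(-2) = 3! * (-1) = -6.

-6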